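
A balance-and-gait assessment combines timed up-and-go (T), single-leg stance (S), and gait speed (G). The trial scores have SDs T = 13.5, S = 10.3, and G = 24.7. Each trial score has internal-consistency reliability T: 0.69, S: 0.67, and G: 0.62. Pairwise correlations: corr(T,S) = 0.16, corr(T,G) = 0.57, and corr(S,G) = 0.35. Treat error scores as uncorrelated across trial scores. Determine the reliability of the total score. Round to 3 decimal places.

0.785

Var(T+S+G) = 13.5² + 10.3² + 24.7² + 2·[13.5·10.3·0.16 + 13.5·24.7·0.57 + 10.3·24.7·0.35] = 898.43 + 602.716 = 1501.15.
Under uncorrelated errors the observed covariances equal the true-score covariances, so only the own-variance terms attenuate.
True-score variance = [13.5²·0.69 + 10.3²·0.67 + 24.7²·0.62] + 602.716 = 575.089 + 602.716 = 1177.8.
Reliability = 1177.8 / 1501.15 = 0.785.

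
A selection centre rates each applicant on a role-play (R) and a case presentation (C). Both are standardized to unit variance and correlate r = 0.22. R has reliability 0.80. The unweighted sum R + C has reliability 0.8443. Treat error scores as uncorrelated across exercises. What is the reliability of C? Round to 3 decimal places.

Var(R+C) = 2 + 2·0.22 = 2.440.
True-score variance = ρ_R + ρ_C + 2·0.22, so 0.8443 = (0.80 + ρ_C + 0.44) / 2.440.
ρ_C = 0.8443·2.440 − 0.80 − 0.44 = 0.820.

0.820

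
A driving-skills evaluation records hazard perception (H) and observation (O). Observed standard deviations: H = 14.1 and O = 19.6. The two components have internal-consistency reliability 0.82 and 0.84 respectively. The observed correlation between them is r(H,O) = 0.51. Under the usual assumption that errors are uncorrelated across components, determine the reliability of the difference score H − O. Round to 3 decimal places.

Var(H−O) = 14.1² + 19.6² − 2·14.1·19.6·0.51 = 582.97 − 281.887 = 301.083.
Because errors are independent across components, Cov(Tᵢ,Tⱼ) = Cov(Xᵢ,Xⱼ); the off-diagonal part of the true-score variance is the same as above.
True-score variance = [14.1²·0.82 + 19.6²·0.84] − 281.887 = 485.719 − 281.887 = 203.831.
Reliability = 203.831 / 301.083 = 0.677.

0.677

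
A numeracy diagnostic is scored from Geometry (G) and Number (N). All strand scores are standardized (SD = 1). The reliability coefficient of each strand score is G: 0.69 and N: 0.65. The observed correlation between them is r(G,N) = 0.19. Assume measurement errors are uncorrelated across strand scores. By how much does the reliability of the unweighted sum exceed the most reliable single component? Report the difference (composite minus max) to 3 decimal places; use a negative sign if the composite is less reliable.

0.033

Var(sum) = 2 + 0.38 = 2.38; true-score variance = 1.34 + 0.38 = 1.72; composite reliability = 0.7227.
Max component reliability = 0.6900.
Difference = 0.7227 − 0.6900 = 0.033.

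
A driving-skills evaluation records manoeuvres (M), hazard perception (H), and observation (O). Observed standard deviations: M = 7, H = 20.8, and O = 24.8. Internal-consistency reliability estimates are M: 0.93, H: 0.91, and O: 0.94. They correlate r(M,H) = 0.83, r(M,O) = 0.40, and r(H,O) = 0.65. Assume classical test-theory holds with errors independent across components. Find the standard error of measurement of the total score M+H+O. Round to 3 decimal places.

8.903

Var(total) = 1096.68 + 1051.17 = 2147.85.
True-score variance = 1017.41 + 1051.17 = 2068.58, so reliability = 0.9631.
Error variance = 2147.85 − 2068.58 = 79.27; SEM = √79.27 = 8.903.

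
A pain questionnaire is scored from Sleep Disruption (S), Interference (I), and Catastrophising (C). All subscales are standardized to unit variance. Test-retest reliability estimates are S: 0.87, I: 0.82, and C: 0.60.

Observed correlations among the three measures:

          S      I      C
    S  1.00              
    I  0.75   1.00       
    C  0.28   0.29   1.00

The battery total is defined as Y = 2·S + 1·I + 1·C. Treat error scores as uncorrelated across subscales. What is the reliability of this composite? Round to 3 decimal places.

0.897

Var(Y) = 2² + 1 + 1 + 2·[2·0.75 + 2·0.28 + 0.29] = 6 + 4.7 = 10.7.
Under uncorrelated errors the observed covariances equal the true-score covariances, so only the own-variance terms attenuate.
True-score variance = [2²·0.87 + 0.82 + 0.60] + 4.7 = 4.9 + 4.7 = 9.6.
Reliability = 9.6 / 10.7 = 0.897.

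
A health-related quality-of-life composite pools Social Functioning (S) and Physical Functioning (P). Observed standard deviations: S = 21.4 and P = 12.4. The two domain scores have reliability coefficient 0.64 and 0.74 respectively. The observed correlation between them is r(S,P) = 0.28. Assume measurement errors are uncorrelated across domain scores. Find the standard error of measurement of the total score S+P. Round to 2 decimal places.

Var(total) = 611.72 + 148.602 = 760.322.
True-score variance = 406.877 + 148.602 = 555.478, so reliability = 0.7306.
Error variance = 760.322 − 555.478 = 204.843; SEM = √204.843 = 14.31.

14.31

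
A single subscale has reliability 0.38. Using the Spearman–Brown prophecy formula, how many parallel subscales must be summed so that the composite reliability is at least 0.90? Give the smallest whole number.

15

k ≥ ρ*(1−ρ₁)/(ρ₁(1−ρ*)) = 0.90·0.62 / (0.38·0.10) = 14.684.
Smallest integer k = 15.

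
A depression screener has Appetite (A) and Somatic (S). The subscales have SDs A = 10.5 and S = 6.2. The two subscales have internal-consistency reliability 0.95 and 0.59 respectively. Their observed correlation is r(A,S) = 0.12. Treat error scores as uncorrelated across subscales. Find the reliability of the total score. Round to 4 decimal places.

Var(A+S) = 10.5² + 6.2² + 2·[10.5·6.2·0.12] = 148.69 + 15.624 = 164.314.
Because errors are independent across components, Cov(Tᵢ,Tⱼ) = Cov(Xᵢ,Xⱼ); the off-diagonal part of the true-score variance is the same as above.
True-score variance = [10.5²·0.95 + 6.2²·0.59] + 15.624 = 127.417 + 15.624 = 143.041.
Reliability = 143.041 / 164.314 = 0.8705.

0.8705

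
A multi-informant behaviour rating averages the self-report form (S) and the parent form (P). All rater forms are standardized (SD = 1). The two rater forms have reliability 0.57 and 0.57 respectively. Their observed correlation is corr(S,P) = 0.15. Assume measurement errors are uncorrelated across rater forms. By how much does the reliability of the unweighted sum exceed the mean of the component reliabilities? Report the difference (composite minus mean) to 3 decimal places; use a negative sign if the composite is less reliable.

0.056

Var(sum) = 2 + 0.3 = 2.3; true-score variance = 1.14 + 0.3 = 1.44; composite reliability = 0.6261.
Mean component reliability = 0.5700.
Difference = 0.6261 − 0.5700 = 0.056.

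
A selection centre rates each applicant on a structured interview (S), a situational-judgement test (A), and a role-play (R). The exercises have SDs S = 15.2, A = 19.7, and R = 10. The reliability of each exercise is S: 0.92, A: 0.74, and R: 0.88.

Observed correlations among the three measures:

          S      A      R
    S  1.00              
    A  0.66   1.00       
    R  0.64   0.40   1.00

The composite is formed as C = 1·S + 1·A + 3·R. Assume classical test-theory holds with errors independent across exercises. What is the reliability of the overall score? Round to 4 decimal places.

0.9235

Var(C) = 15.2² + 19.7² + 3²·10² + 2·[15.2·19.7·0.66 + 3·15.2·10·0.64 + 3·19.7·10·0.40] = 1519.13 + 1451.74 = 2970.87.
Because errors are independent across components, Cov(Tᵢ,Tⱼ) = Cov(Xᵢ,Xⱼ); the off-diagonal part of the true-score variance is the same as above.
True-score variance = [15.2²·0.92 + 19.7²·0.74 + 3²·10²·0.88] + 1451.74 = 1291.74 + 1451.74 = 2743.48.
Reliability = 2743.48 / 2970.87 = 0.9235.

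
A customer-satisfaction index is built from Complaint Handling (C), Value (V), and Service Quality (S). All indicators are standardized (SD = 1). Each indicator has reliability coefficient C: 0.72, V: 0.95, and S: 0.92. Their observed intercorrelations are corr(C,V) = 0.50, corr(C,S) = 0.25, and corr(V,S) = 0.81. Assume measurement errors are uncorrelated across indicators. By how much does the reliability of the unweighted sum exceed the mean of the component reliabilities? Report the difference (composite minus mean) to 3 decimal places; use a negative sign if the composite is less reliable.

Var(sum) = 3 + 3.12 = 6.12; true-score variance = 2.59 + 3.12 = 5.71; composite reliability = 0.9330.
Mean component reliability = 0.8633.
Difference = 0.9330 − 0.8633 = 0.070.

0.070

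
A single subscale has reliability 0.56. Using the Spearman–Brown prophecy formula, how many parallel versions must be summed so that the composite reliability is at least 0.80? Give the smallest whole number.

4

k ≥ ρ*(1−ρ₁)/(ρ₁(1−ρ*)) = 0.80·0.44 / (0.56·0.20) = 3.143.
Smallest integer k = 4.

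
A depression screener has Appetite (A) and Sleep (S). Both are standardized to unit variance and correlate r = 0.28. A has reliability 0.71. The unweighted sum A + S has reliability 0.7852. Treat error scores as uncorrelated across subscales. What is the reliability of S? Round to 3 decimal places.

0.740

Var(A+S) = 2 + 2·0.28 = 2.560.
True-score variance = ρ_A + ρ_S + 2·0.28, so 0.7852 = (0.71 + ρ_S + 0.56) / 2.560.
ρ_S = 0.7852·2.560 − 0.71 − 0.56 = 0.740.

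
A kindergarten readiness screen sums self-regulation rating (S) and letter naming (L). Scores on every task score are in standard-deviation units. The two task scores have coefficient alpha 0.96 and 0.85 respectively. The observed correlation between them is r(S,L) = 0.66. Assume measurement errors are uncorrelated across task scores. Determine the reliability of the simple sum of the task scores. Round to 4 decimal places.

0.9428

Var(S+L) = 2 + 2·[0.66] = 2 + 1.32 = 3.32.
With uncorrelated errors the cross-covariances are all true-score covariance, so they carry over unchanged; only the diagonal terms shrink to ρᵢσᵢ².
True-score variance = [0.96 + 0.85] + 1.32 = 1.81 + 1.32 = 3.13.
Reliability = 3.13 / 3.32 = 0.9428.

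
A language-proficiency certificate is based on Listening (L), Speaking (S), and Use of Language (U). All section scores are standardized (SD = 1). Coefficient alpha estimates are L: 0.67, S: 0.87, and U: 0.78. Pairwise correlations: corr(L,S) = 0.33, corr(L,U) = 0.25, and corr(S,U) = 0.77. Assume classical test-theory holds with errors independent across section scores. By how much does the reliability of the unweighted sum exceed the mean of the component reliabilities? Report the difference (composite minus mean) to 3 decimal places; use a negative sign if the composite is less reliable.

Var(sum) = 3 + 2.7 = 5.7; true-score variance = 2.32 + 2.7 = 5.02; composite reliability = 0.8807.
Mean component reliability = 0.7733.
Difference = 0.8807 − 0.7733 = 0.107.

0.107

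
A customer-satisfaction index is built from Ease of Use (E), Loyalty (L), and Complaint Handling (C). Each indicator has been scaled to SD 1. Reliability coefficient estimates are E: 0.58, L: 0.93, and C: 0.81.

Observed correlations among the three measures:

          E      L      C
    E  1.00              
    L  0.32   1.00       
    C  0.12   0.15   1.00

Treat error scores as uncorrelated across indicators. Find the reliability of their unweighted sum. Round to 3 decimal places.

Var(E+L+C) = 3 + 2·[0.32 + 0.12 + 0.15] = 3 + 1.18 = 4.18.
With uncorrelated errors the cross-covariances are all true-score covariance, so they carry over unchanged; only the diagonal terms shrink to ρᵢσᵢ².
True-score variance = [0.58 + 0.93 + 0.81] + 1.18 = 2.32 + 1.18 = 3.5.
Reliability = 3.5 / 4.18 = 0.837.

0.837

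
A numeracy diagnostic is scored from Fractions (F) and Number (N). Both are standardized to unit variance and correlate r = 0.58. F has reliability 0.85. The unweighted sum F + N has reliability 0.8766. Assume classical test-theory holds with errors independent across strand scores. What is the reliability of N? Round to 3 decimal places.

0.760

Var(F+N) = 2 + 2·0.58 = 3.160.
True-score variance = ρ_F + ρ_N + 2·0.58, so 0.8766 = (0.85 + ρ_N + 1.16) / 3.160.
ρ_N = 0.8766·3.160 − 0.85 − 1.16 = 0.760.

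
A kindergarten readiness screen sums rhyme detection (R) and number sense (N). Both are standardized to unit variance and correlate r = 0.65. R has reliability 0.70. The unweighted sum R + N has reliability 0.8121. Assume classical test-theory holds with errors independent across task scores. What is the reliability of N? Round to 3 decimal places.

0.680

Var(R+N) = 2 + 2·0.65 = 3.300.
True-score variance = ρ_R + ρ_N + 2·0.65, so 0.8121 = (0.70 + ρ_N + 1.30) / 3.300.
ρ_N = 0.8121·3.300 − 0.70 − 1.30 = 0.680.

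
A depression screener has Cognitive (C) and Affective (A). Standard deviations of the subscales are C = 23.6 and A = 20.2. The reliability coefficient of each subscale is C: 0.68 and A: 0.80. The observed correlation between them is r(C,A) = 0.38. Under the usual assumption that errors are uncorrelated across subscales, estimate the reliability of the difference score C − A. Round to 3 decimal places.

Var(C−A) = 23.6² + 20.2² − 2·23.6·20.2·0.38 = 965 − 362.307 = 602.693.
With uncorrelated errors the cross-covariances are all true-score covariance, so they carry over unchanged; only the diagonal terms shrink to ρᵢσᵢ².
True-score variance = [23.6²·0.68 + 20.2²·0.80] − 362.307 = 705.165 − 362.307 = 342.858.
Reliability = 342.858 / 602.693 = 0.569.

0.569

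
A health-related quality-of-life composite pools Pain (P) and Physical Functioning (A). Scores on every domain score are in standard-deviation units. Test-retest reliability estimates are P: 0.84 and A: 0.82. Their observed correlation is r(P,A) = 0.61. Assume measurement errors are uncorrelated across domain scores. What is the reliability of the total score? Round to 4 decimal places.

0.8944

Var(P+A) = 2 + 2·[0.61] = 2 + 1.22 = 3.22.
With uncorrelated errors the cross-covariances are all true-score covariance, so they carry over unchanged; only the diagonal terms shrink to ρᵢσᵢ².
True-score variance = [0.84 + 0.82] + 1.22 = 1.66 + 1.22 = 2.88.
Reliability = 2.88 / 3.22 = 0.8944.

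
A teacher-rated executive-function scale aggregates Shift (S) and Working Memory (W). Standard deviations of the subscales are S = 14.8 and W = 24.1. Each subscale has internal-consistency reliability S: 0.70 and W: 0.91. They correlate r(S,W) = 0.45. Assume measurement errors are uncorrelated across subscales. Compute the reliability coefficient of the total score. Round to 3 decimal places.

Var(S+W) = 14.8² + 24.1² + 2·[14.8·24.1·0.45] = 799.85 + 321.012 = 1120.86.
Because errors are independent across components, Cov(Tᵢ,Tⱼ) = Cov(Xᵢ,Xⱼ); the off-diagonal part of the true-score variance is the same as above.
True-score variance = [14.8²·0.70 + 24.1²·0.91] + 321.012 = 681.865 + 321.012 = 1002.88.
Reliability = 1002.88 / 1120.86 = 0.895.

0.895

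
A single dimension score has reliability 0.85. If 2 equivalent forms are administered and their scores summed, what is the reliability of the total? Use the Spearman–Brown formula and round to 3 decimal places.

ρ_k = kρ / (1 + (k−1)ρ) = 2·0.85 / (1 + 1·0.85) = 1.700 / 1.850 = 0.919.

0.919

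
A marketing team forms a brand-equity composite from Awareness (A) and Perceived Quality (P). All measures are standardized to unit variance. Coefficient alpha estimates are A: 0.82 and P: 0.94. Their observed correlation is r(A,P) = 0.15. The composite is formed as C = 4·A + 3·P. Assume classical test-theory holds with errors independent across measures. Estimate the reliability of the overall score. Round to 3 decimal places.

0.880

Var(C) = 4² + 3² + 2·[12·0.15] = 25 + 3.6 = 28.6.
With uncorrelated errors the cross-covariances are all true-score covariance, so they carry over unchanged; only the diagonal terms shrink to ρᵢσᵢ².
True-score variance = [4²·0.82 + 3²·0.94] + 3.6 = 21.58 + 3.6 = 25.18.
Reliability = 25.18 / 28.6 = 0.880.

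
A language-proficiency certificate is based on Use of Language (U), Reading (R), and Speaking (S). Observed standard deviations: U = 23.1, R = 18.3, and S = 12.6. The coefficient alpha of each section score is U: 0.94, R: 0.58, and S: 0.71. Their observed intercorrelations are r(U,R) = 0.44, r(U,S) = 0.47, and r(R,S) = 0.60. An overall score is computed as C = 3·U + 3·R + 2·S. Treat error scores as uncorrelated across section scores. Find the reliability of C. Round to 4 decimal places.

Var(C) = 3²·23.1² + 3²·18.3² + 2²·12.6² + 2·[9·23.1·18.3·0.44 + 6·23.1·12.6·0.47 + 6·18.3·12.6·0.60] = 8451.54 + 6649.78 = 15101.3.
Because errors are independent across components, Cov(Tᵢ,Tⱼ) = Cov(Xᵢ,Xⱼ); the off-diagonal part of the true-score variance is the same as above.
True-score variance = [3²·23.1²·0.94 + 3²·18.3²·0.58 + 2²·12.6²·0.71] + 6649.78 = 6713.34 + 6649.78 = 13363.1.
Reliability = 13363.1 / 15101.3 = 0.8849.

0.8849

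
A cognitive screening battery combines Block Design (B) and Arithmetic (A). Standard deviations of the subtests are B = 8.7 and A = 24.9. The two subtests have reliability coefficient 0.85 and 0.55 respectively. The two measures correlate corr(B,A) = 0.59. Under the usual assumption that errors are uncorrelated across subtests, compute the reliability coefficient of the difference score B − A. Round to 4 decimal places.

Var(B−A) = 8.7² + 24.9² − 2·8.7·24.9·0.59 = 695.7 − 255.623 = 440.077.
Because errors are independent across components, Cov(Tᵢ,Tⱼ) = Cov(Xᵢ,Xⱼ); the off-diagonal part of the true-score variance is the same as above.
True-score variance = [8.7²·0.85 + 24.9²·0.55] − 255.623 = 405.342 − 255.623 = 149.719.
Reliability = 149.719 / 440.077 = 0.3402.

0.3402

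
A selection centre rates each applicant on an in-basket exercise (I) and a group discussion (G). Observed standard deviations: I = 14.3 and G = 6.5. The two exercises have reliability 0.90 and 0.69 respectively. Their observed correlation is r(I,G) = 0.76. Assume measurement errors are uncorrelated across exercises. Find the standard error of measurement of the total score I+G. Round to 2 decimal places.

Var(total) = 246.74 + 141.284 = 388.024.
True-score variance = 213.194 + 141.284 = 354.478, so reliability = 0.9135.
Error variance = 388.024 − 354.478 = 33.5465; SEM = √33.5465 = 5.79.

5.79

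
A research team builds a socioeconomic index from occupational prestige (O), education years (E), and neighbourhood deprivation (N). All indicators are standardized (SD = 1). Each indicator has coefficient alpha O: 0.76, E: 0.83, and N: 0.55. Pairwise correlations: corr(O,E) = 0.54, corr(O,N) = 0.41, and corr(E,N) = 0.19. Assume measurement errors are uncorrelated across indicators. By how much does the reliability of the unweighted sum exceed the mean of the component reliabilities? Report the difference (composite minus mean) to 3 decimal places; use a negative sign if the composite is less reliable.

Var(sum) = 3 + 2.28 = 5.28; true-score variance = 2.14 + 2.28 = 4.42; composite reliability = 0.8371.
Mean component reliability = 0.7133.
Difference = 0.8371 − 0.7133 = 0.124.

0.124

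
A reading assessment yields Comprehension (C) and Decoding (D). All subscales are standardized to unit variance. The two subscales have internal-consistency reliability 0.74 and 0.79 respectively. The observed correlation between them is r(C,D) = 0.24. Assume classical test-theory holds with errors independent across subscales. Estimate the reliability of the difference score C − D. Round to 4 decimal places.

0.6908

Var(C−D) = 1 + 1 − 2·0.24 = 2 − 0.48 = 1.52.
Under uncorrelated errors the observed covariances equal the true-score covariances, so only the own-variance terms attenuate.
True-score variance = [0.74 + 0.79] − 0.48 = 1.53 − 0.48 = 1.05.
Reliability = 1.05 / 1.52 = 0.6908.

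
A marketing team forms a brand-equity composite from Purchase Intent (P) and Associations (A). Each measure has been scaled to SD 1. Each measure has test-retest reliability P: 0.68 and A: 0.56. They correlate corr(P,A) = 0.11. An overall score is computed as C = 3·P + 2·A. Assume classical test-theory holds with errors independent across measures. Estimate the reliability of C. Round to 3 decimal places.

Var(C) = 3² + 2² + 2·[6·0.11] = 13 + 1.32 = 14.32.
Because errors are independent across components, Cov(Tᵢ,Tⱼ) = Cov(Xᵢ,Xⱼ); the off-diagonal part of the true-score variance is the same as above.
True-score variance = [3²·0.68 + 2²·0.56] + 1.32 = 8.36 + 1.32 = 9.68.
Reliability = 9.68 / 14.32 = 0.676.

0.676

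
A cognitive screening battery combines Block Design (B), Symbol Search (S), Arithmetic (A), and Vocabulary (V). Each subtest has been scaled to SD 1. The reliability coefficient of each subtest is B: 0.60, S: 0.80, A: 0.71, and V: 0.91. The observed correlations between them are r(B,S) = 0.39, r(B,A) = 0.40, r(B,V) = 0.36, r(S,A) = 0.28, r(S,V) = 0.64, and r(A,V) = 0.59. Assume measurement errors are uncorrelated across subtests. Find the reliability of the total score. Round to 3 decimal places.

Var(B+S+A+V) = 4 + 2·[0.39 + 0.40 + 0.36 + 0.28 + 0.64 + 0.59] = 4 + 5.32 = 9.32.
With uncorrelated errors the cross-covariances are all true-score covariance, so they carry over unchanged; only the diagonal terms shrink to ρᵢσᵢ².
True-score variance = [0.60 + 0.80 + 0.71 + 0.91] + 5.32 = 3.02 + 5.32 = 8.34.
Reliability = 8.34 / 9.32 = 0.895.

0.895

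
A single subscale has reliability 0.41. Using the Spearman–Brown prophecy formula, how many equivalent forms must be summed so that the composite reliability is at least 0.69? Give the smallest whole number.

k ≥ ρ*(1−ρ₁)/(ρ₁(1−ρ*)) = 0.69·0.59 / (0.41·0.31) = 3.203.
Smallest integer k = 4.

4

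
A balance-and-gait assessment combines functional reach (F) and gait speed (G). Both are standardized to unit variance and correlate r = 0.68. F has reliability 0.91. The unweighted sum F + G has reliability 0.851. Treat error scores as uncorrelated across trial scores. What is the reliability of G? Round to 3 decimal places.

Var(F+G) = 2 + 2·0.68 = 3.360.
True-score variance = ρ_F + ρ_G + 2·0.68, so 0.851 = (0.91 + ρ_G + 1.36) / 3.360.
ρ_G = 0.851·3.360 − 0.91 − 1.36 = 0.589.

0.589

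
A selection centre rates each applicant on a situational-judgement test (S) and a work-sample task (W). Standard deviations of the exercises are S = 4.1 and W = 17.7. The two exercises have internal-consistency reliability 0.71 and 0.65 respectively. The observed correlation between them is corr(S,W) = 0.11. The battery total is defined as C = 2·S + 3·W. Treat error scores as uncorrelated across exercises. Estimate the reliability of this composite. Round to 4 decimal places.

Var(C) = 2²·4.1² + 3²·17.7² + 2·[6·4.1·17.7·0.11] = 2886.85 + 95.7924 = 2982.64.
Under uncorrelated errors the observed covariances equal the true-score covariances, so only the own-variance terms attenuate.
True-score variance = [2²·4.1²·0.71 + 3²·17.7²·0.65] + 95.7924 = 1880.49 + 95.7924 = 1976.28.
Reliability = 1976.28 / 2982.64 = 0.6626.

0.6626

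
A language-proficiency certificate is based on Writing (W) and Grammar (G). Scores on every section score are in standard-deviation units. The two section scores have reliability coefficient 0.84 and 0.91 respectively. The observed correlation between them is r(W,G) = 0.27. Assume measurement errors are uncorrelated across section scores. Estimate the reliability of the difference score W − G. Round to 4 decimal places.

Var(W−G) = 1 + 1 − 2·0.27 = 2 − 0.54 = 1.46.
With uncorrelated errors the cross-covariances are all true-score covariance, so they carry over unchanged; only the diagonal terms shrink to ρᵢσᵢ².
True-score variance = [0.84 + 0.91] − 0.54 = 1.75 − 0.54 = 1.21.
Reliability = 1.21 / 1.46 = 0.8288.

0.8288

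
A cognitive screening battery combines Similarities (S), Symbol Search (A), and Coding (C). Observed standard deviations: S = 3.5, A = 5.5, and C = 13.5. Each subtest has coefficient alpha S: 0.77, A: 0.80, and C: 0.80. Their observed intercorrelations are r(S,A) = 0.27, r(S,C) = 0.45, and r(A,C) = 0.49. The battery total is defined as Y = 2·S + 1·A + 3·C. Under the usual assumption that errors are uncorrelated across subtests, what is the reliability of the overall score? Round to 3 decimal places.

0.844

Var(Y) = 2²·3.5² + 5.5² + 3²·13.5² + 2·[2·3.5·5.5·0.27 + 6·3.5·13.5·0.45 + 3·5.5·13.5·0.49] = 1719.5 + 494.235 = 2213.74.
With uncorrelated errors the cross-covariances are all true-score covariance, so they carry over unchanged; only the diagonal terms shrink to ρᵢσᵢ².
True-score variance = [2²·3.5²·0.77 + 5.5²·0.80 + 3²·13.5²·0.80] + 494.235 = 1374.13 + 494.235 = 1868.37.
Reliability = 1868.37 / 2213.74 = 0.844.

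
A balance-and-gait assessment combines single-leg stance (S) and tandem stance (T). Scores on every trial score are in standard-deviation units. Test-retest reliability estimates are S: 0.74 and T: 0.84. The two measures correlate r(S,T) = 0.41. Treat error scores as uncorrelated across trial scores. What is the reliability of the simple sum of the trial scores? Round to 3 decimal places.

0.851

Var(S+T) = 2 + 2·[0.41] = 2 + 0.82 = 2.82.
Under uncorrelated errors the observed covariances equal the true-score covariances, so only the own-variance terms attenuate.
True-score variance = [0.74 + 0.84] + 0.82 = 1.58 + 0.82 = 2.4.
Reliability = 2.4 / 2.82 = 0.851.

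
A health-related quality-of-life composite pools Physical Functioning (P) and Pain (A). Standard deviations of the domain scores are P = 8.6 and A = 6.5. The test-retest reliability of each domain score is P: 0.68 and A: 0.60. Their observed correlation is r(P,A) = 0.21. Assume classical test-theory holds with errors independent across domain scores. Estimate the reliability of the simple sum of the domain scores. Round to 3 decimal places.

0.710

Var(P+A) = 8.6² + 6.5² + 2·[8.6·6.5·0.21] = 116.21 + 23.478 = 139.688.
Because errors are independent across components, Cov(Tᵢ,Tⱼ) = Cov(Xᵢ,Xⱼ); the off-diagonal part of the true-score variance is the same as above.
True-score variance = [8.6²·0.68 + 6.5²·0.60] + 23.478 = 75.6428 + 23.478 = 99.1208.
Reliability = 99.1208 / 139.688 = 0.710.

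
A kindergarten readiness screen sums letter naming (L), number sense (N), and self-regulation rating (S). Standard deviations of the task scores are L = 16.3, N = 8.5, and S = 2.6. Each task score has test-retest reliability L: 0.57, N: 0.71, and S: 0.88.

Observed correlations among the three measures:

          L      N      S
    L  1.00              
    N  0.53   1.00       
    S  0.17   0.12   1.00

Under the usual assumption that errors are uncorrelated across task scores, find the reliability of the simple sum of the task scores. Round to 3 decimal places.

0.734

Var(L+N+S) = 16.3² + 8.5² + 2.6² + 2·[16.3·8.5·0.53 + 16.3·2.6·0.17 + 8.5·2.6·0.12] = 344.7 + 166.576 = 511.276.
Because errors are independent across components, Cov(Tᵢ,Tⱼ) = Cov(Xᵢ,Xⱼ); the off-diagonal part of the true-score variance is the same as above.
True-score variance = [16.3²·0.57 + 8.5²·0.71 + 2.6²·0.88] + 166.576 = 208.69 + 166.576 = 375.266.
Reliability = 375.266 / 511.276 = 0.734.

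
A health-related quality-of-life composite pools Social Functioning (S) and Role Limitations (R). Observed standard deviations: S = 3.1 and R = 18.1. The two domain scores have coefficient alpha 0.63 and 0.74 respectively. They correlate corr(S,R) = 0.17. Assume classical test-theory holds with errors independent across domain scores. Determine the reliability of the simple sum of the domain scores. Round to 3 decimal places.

0.751

Var(S+R) = 3.1² + 18.1² + 2·[3.1·18.1·0.17] = 337.22 + 19.0774 = 356.297.
With uncorrelated errors the cross-covariances are all true-score covariance, so they carry over unchanged; only the diagonal terms shrink to ρᵢσᵢ².
True-score variance = [3.1²·0.63 + 18.1²·0.74] + 19.0774 = 248.486 + 19.0774 = 267.563.
Reliability = 267.563 / 356.297 = 0.751.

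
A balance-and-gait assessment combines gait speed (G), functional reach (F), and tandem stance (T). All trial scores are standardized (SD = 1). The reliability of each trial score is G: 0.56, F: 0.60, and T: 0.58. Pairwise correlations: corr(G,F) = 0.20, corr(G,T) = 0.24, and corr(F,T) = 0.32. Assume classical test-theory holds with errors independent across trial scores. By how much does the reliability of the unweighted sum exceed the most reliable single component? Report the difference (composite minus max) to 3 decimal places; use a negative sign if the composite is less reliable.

0.121

Var(sum) = 3 + 1.52 = 4.52; true-score variance = 1.74 + 1.52 = 3.26; composite reliability = 0.7212.
Max component reliability = 0.6000.
Difference = 0.7212 − 0.6000 = 0.121.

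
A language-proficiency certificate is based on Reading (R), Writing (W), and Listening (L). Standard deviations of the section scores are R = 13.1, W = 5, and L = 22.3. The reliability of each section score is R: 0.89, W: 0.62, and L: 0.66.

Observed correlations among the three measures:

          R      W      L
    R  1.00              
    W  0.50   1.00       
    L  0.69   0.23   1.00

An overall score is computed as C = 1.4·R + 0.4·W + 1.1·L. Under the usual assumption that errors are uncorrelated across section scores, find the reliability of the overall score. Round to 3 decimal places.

Var(C) = 1.4²·13.1² + 0.4²·5² + 1.1²·22.3² + 2·[0.56·13.1·5·0.50 + 1.54·13.1·22.3·0.69 + 0.44·5·22.3·0.23] = 942.077 + 680.082 = 1622.16.
Under uncorrelated errors the observed covariances equal the true-score covariances, so only the own-variance terms attenuate.
True-score variance = [1.4²·13.1²·0.89 + 0.4²·5²·0.62 + 1.1²·22.3²·0.66] + 680.082 = 698.972 + 680.082 = 1379.05.
Reliability = 1379.05 / 1622.16 = 0.850.

0.850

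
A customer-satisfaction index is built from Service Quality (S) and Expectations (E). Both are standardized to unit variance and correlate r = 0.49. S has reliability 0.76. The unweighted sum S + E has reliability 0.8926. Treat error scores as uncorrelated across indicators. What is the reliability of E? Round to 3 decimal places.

Var(S+E) = 2 + 2·0.49 = 2.980.
True-score variance = ρ_S + ρ_E + 2·0.49, so 0.8926 = (0.76 + ρ_E + 0.98) / 2.980.
ρ_E = 0.8926·2.980 − 0.76 − 0.98 = 0.920.

0.920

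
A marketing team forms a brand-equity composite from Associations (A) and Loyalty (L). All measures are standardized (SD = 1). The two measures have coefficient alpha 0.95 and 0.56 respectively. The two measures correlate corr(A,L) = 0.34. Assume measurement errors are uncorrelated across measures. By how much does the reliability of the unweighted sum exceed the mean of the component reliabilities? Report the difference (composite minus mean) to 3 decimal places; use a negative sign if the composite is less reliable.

0.062

Var(sum) = 2 + 0.68 = 2.68; true-score variance = 1.51 + 0.68 = 2.19; composite reliability = 0.8172.
Mean component reliability = 0.7550.
Difference = 0.8172 − 0.7550 = 0.062.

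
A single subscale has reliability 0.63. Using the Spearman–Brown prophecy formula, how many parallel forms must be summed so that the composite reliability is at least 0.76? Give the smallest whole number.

2

k ≥ ρ*(1−ρ₁)/(ρ₁(1−ρ*)) = 0.76·0.37 / (0.63·0.24) = 1.860.
Smallest integer k = 2.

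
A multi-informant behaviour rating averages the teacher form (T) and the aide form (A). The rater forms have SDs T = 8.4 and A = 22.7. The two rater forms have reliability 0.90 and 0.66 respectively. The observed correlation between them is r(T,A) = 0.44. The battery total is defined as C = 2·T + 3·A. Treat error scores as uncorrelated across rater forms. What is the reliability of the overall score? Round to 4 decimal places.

Var(C) = 2²·8.4² + 3²·22.7² + 2·[6·8.4·22.7·0.44] = 4919.85 + 1006.79 = 5926.64.
Under uncorrelated errors the observed covariances equal the true-score covariances, so only the own-variance terms attenuate.
True-score variance = [2²·8.4²·0.90 + 3²·22.7²·0.66] + 1006.79 = 3314.84 + 1006.79 = 4321.63.
Reliability = 4321.63 / 5926.64 = 0.7292.

0.7292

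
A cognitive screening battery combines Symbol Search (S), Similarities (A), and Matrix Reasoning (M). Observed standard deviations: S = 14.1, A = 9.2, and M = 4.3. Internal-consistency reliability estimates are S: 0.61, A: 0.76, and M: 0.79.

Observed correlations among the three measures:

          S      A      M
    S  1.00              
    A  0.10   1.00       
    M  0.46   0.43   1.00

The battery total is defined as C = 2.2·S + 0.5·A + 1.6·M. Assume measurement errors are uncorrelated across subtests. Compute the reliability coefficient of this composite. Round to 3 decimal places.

0.696

Var(C) = 2.2²·14.1² + 0.5²·9.2² + 1.6²·4.3² + 2·[1.1·14.1·9.2·0.10 + 3.52·14.1·4.3·0.46 + 0.8·9.2·4.3·0.43] = 1030.73 + 252.1 = 1282.83.
Under uncorrelated errors the observed covariances equal the true-score covariances, so only the own-variance terms attenuate.
True-score variance = [2.2²·14.1²·0.61 + 0.5²·9.2²·0.76 + 1.6²·4.3²·0.79] + 252.1 = 640.442 + 252.1 = 892.542.
Reliability = 892.542 / 1282.83 = 0.696.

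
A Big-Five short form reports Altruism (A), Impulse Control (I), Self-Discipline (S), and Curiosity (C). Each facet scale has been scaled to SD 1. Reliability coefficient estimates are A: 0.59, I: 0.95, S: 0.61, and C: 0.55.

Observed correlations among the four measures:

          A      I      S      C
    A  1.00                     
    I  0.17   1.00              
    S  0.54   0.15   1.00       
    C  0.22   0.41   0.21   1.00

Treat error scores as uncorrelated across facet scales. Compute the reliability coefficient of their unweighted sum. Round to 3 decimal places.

0.824

Var(A+I+S+C) = 4 + 2·[0.17 + 0.54 + 0.22 + 0.15 + 0.41 + 0.21] = 4 + 3.4 = 7.4.
Because errors are independent across components, Cov(Tᵢ,Tⱼ) = Cov(Xᵢ,Xⱼ); the off-diagonal part of the true-score variance is the same as above.
True-score variance = [0.59 + 0.95 + 0.61 + 0.55] + 3.4 = 2.7 + 3.4 = 6.1.
Reliability = 6.1 / 7.4 = 0.824.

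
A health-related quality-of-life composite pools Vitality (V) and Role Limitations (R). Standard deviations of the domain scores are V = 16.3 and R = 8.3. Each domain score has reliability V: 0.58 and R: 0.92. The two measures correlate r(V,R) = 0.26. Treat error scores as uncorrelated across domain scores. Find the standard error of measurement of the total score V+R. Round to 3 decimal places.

10.821

Var(total) = 334.58 + 70.3508 = 404.931.
True-score variance = 217.479 + 70.3508 = 287.83, so reliability = 0.7108.
Error variance = 404.931 − 287.83 = 117.101; SEM = √117.101 = 10.821.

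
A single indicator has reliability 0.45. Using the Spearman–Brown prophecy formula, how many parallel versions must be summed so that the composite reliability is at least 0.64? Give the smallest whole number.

3

k ≥ ρ*(1−ρ₁)/(ρ₁(1−ρ*)) = 0.64·0.55 / (0.45·0.36) = 2.173.
Smallest integer k = 3.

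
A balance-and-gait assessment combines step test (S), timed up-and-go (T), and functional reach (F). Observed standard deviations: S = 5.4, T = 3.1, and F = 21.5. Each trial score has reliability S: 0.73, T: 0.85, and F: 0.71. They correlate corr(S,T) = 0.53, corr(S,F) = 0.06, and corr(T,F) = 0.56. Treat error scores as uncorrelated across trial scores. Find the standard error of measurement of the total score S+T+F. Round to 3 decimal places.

11.974

Var(total) = 501.02 + 106.324 = 607.344.
True-score variance = 357.653 + 106.324 = 463.977, so reliability = 0.7639.
Error variance = 607.344 − 463.977 = 143.367; SEM = √143.367 = 11.974.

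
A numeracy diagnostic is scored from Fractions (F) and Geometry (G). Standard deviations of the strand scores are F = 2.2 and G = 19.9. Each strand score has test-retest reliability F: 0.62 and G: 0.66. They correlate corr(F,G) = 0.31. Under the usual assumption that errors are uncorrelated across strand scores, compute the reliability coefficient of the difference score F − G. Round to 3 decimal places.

0.635

Var(F−G) = 2.2² + 19.9² − 2·2.2·19.9·0.31 = 400.85 − 27.1436 = 373.706.
Under uncorrelated errors the observed covariances equal the true-score covariances, so only the own-variance terms attenuate.
True-score variance = [2.2²·0.62 + 19.9²·0.66] − 27.1436 = 264.367 − 27.1436 = 237.224.
Reliability = 237.224 / 373.706 = 0.635.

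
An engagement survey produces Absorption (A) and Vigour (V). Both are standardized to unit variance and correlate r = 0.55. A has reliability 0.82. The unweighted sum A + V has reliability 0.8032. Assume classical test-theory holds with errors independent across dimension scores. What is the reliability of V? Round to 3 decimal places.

0.570

Var(A+V) = 2 + 2·0.55 = 3.100.
True-score variance = ρ_A + ρ_V + 2·0.55, so 0.8032 = (0.82 + ρ_V + 1.10) / 3.100.
ρ_V = 0.8032·3.100 − 0.82 − 1.10 = 0.570.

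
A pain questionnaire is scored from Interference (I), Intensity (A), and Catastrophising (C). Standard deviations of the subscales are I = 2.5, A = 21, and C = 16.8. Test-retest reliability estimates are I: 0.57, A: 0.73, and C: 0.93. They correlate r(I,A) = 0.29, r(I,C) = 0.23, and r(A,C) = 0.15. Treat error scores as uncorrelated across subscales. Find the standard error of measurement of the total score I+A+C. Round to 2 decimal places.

Var(total) = 729.49 + 155.61 = 885.1.
True-score variance = 587.976 + 155.61 = 743.586, so reliability = 0.8401.
Error variance = 885.1 − 743.586 = 141.514; SEM = √141.514 = 11.90.

11.90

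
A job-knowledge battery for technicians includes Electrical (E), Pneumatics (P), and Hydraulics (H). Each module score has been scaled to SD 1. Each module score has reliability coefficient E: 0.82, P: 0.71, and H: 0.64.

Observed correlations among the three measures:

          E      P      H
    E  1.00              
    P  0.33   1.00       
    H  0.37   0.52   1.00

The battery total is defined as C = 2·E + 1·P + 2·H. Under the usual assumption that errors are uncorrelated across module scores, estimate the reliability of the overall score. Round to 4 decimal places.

0.8405

Var(C) = 2² + 1 + 2² + 2·[2·0.33 + 4·0.37 + 2·0.52] = 9 + 6.36 = 15.36.
Under uncorrelated errors the observed covariances equal the true-score covariances, so only the own-variance terms attenuate.
True-score variance = [2²·0.82 + 0.71 + 2²·0.64] + 6.36 = 6.55 + 6.36 = 12.91.
Reliability = 12.91 / 15.36 = 0.8405.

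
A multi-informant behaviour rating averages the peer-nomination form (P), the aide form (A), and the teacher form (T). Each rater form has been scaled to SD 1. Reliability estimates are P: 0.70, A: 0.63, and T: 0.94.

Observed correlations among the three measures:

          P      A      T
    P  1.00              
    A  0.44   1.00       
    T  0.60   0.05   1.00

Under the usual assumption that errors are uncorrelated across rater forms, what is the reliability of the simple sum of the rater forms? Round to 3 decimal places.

Var(P+A+T) = 3 + 2·[0.44 + 0.60 + 0.05] = 3 + 2.18 = 5.18.
With uncorrelated errors the cross-covariances are all true-score covariance, so they carry over unchanged; only the diagonal terms shrink to ρᵢσᵢ².
True-score variance = [0.70 + 0.63 + 0.94] + 2.18 = 2.27 + 2.18 = 4.45.
Reliability = 4.45 / 5.18 = 0.859.

0.859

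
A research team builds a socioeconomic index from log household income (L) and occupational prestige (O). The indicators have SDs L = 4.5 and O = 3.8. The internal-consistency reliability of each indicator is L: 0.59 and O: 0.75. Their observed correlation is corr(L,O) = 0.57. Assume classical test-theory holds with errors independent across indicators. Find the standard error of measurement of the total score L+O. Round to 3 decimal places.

Var(total) = 34.69 + 19.494 = 54.184.
True-score variance = 22.7775 + 19.494 = 42.2715, so reliability = 0.7801.
Error variance = 54.184 − 42.2715 = 11.9125; SEM = √11.9125 = 3.451.

3.451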